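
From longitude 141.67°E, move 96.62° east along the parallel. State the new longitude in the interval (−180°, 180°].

Start at +141.67°; shift +96.62° → +238.29°.
+238.29° lies outside (−180°, 180°]; subtract 360° → -121.71°.

121.71°W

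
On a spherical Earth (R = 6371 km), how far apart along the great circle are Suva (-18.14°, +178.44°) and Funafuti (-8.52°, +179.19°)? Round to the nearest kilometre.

1073 km

Δλ = 179.19 − 178.44 = 0.75°.
Δφ = -8.52 − -18.14 = 9.62°.
a = sin²(Δφ/2) + cos φ₁ · cos φ₂ · sin²(Δλ/2) = 0.007071.
c = 2·atan2(√a, √(1−a)) = 0.16838 rad → d = 6371·c ≈ 1072.76 km.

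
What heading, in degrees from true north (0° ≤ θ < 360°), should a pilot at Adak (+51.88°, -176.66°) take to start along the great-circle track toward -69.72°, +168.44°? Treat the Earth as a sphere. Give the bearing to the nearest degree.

Δλ = 168.44 − -176.66 = 345.10°; wrapped into (−180°, 180°]: -14.90°.
θ = atan2( sin Δλ · cos φ₂ , cos φ₁ · sin φ₂ − sin φ₁ · cos φ₂ · cos Δλ )
  = atan2(-0.08912, -0.84256) = -173.962° → normalised to [0°, 360°): 186.038°.

186°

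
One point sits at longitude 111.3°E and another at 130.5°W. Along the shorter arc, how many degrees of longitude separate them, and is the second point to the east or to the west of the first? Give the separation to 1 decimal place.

Raw difference: -130.5 − 111.3 = -241.8°.
Normalise into (−180°, 180°]: -241.8° + 360° = 118.2°.
Positive ⇒ the second point lies to the east; separation 118.2°.

118.2° east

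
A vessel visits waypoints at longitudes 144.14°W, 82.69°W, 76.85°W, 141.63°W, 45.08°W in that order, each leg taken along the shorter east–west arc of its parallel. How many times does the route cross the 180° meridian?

Leg 1: -144.14° → -82.69°, shortest Δλ = 61.45° (east) — does not cross 180°.
Leg 2: -82.69° → -76.85°, shortest Δλ = 5.84° (east) — does not cross 180°.
Leg 3: -76.85° → -141.63°, shortest Δλ = -64.78° (west) — does not cross 180°.
Leg 4: -141.63° → -45.08°, shortest Δλ = 96.55° (east) — does not cross 180°.
Total crossings: 0.

0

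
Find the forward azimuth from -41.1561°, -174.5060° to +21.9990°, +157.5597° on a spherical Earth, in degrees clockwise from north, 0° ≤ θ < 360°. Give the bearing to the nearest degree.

Δλ = 157.5597 − -174.5060 = 332.0657°; wrapped into (−180°, 180°]: -27.9343°.
θ = atan2( sin Δλ · cos φ₂ , cos φ₁ · sin φ₂ − sin φ₁ · cos φ₂ · cos Δλ )
  = atan2(-0.43435, 0.82114) = -27.877° → normalised to [0°, 360°): 332.123°.

332°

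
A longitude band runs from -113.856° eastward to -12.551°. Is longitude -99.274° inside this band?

Yes

Band width going east from -113.856° to -12.551°: ((-12.551 − -113.856) mod 360) = 101.305°.
Offset of -99.274° east of the west edge: ((-99.274 − -113.856) mod 360) = 14.582°.
14.582° ≤ 101.305° ⇒ inside.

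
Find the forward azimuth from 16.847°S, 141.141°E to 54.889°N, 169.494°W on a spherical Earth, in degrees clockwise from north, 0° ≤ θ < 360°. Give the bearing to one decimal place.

26.1°

Δλ = -169.494 − 141.141 = -310.635°; wrapped into (−180°, 180°]: 49.365°.
θ = atan2( sin Δλ · cos φ₂ , cos φ₁ · sin φ₂ − sin φ₁ · cos φ₂ · cos Δλ )
  = atan2(0.43648, 0.89149) = 26.087° → normalised to [0°, 360°): 26.087°.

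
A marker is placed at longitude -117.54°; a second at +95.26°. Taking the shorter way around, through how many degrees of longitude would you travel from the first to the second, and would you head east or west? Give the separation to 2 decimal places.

Raw difference: 95.26 − -117.54 = 212.8°.
Normalise into (−180°, 180°]: 212.8° − 360° = -147.2°.
Negative ⇒ the second point lies to the west; separation 147.20°.

147.20° west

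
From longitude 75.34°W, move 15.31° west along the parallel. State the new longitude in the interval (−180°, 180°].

Start at -75.34°; shift −15.31° → -90.65°.
-90.65° already lies in (−180°, 180°].

90.65°W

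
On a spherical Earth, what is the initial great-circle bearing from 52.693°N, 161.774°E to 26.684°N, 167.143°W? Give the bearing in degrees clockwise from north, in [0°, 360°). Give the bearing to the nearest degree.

126°

Δλ = -167.143 − 161.774 = -328.917°; wrapped into (−180°, 180°]: 31.083°.
θ = atan2( sin Δλ · cos φ₂ , cos φ₁ · sin φ₂ − sin φ₁ · cos φ₂ · cos Δλ )
  = atan2(0.46129, -0.33647) = 126.107° → normalised to [0°, 360°): 126.107°.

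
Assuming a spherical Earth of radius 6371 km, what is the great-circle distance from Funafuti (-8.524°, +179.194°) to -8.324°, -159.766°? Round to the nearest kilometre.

2314 km

Δλ = -159.766 − 179.194 = -338.960°; wrapped into (−180°, 180°]: 21.040°.
Δφ = -8.324 − -8.524 = 0.200°.
a = sin²(Δφ/2) + cos φ₁ · cos φ₂ · sin²(Δλ/2) = 0.032623.
c = 2·atan2(√a, √(1−a)) = 0.36323 rad → d = 6371·c ≈ 2314.12 km.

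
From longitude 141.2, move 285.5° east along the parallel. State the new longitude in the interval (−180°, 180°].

Start at +141.2°; shift +285.5° → +426.7°.
+426.7° lies outside (−180°, 180°]; subtract 360° → +66.7°.

+66.7°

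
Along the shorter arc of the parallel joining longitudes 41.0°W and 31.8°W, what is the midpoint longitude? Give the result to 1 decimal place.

36.4°W

Signed shortest Δλ from -41.0° to -31.8° is +9.2°.
Midpoint longitude = -41.0° + (+9.2°)/2 = -41.0° + 4.6° = -36.4°.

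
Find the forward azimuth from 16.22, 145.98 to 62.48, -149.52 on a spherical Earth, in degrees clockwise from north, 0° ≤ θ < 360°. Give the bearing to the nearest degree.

28°

Δλ = -149.52 − 145.98 = -295.50°; wrapped into (−180°, 180°]: 64.50°.
θ = atan2( sin Δλ · cos φ₂ , cos φ₁ · sin φ₂ − sin φ₁ · cos φ₂ · cos Δλ )
  = atan2(0.41705, 0.79599) = 27.652° → normalised to [0°, 360°): 27.652°.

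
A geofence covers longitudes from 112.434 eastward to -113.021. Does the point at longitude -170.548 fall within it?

Band width going east from +112.434° to -113.021°: ((-113.021 − 112.434) mod 360) = 134.545°.
Offset of -170.548° east of the west edge: ((-170.548 − 112.434) mod 360) = 77.018°.
77.018° ≤ 134.545° ⇒ inside.

Yes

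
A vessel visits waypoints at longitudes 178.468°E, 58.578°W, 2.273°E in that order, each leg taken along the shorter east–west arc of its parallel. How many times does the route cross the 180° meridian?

Leg 1: +178.468° → -58.578°, shortest Δλ = 122.954° (east) — crosses 180°.
Leg 2: -58.578° → +2.273°, shortest Δλ = 60.851° (east) — does not cross 180°.
Total crossings: 1.

1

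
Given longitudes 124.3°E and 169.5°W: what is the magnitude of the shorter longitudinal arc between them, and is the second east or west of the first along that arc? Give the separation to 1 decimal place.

Raw difference: -169.5 − 124.3 = -293.8°.
Normalise into (−180°, 180°]: -293.8° + 360° = 66.2°.
Positive ⇒ the second point lies to the east; separation 66.2°.

66.2° east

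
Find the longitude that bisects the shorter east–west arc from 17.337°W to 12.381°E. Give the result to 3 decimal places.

2.478°W

Signed shortest Δλ from -17.337° to +12.381° is +29.718°.
Midpoint longitude = -17.337° + (+29.718°)/2 = -17.337° + 14.859° = -2.478°.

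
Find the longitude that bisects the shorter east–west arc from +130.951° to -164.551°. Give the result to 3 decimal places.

+163.200°

Signed shortest Δλ from +130.951° to -164.551° is +64.498°.
Midpoint longitude = +130.951° + (+64.498°)/2 = +130.951° + 32.249° = +163.200°.
(The naïve average (+130.951 + -164.551)/2 = -16.8° is on the wrong side of the globe.)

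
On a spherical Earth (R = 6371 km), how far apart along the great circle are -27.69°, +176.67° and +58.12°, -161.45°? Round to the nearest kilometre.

Δλ = -161.45 − 176.67 = -338.12°; wrapped into (−180°, 180°]: 21.88°.
Δφ = 58.12 − -27.69 = 85.81°.
a = sin²(Δφ/2) + cos φ₁ · cos φ₂ · sin²(Δλ/2) = 0.480311.
c = 2·atan2(√a, √(1−a)) = 1.53141 rad → d = 6371·c ≈ 9756.61 km.

9757 km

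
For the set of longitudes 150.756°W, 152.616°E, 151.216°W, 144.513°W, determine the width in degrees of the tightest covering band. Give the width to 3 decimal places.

62.871°

Sort the longitudes: -151.216°, -150.756°, -144.513°, +152.616°.
Eastward gaps between consecutive values (wrapping around): 0.460°, 6.243°, 297.129°, 56.168°.
Largest gap = 297.129° ⇒ minimal covering band is its complement: 360° − 297.129° = 62.871°.
Band runs from +152.616° eastward to -144.513°, crossing the antimeridian.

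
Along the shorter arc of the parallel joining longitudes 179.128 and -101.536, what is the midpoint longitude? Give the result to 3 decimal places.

-141.204°

Signed shortest Δλ from +179.128° to -101.536° is +79.336°.
Midpoint longitude = +179.128° + (+79.336°)/2 = +179.128° + 39.668° = +218.796°.
Normalise into (−180°, 180°]: -141.204°.
(The naïve average (+179.128 + -101.536)/2 = 38.796° is on the wrong side of the globe.)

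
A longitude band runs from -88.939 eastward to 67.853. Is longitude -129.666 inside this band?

No

Band width going east from -88.939° to +67.853°: ((67.853 − -88.939) mod 360) = 156.792°.
Offset of -129.666° east of the west edge: ((-129.666 − -88.939) mod 360) = 319.273°.
319.273° > 156.792° ⇒ outside.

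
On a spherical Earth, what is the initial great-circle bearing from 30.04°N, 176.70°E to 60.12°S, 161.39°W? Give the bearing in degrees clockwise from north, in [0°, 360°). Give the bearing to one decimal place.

Δλ = -161.39 − 176.70 = -338.09°; wrapped into (−180°, 180°]: 21.91°.
θ = atan2( sin Δλ · cos φ₂ , cos φ₁ · sin φ₂ − sin φ₁ · cos φ₂ · cos Δλ )
  = atan2(0.18590, -0.98198) = 169.280° → normalised to [0°, 360°): 169.280°.

169.3°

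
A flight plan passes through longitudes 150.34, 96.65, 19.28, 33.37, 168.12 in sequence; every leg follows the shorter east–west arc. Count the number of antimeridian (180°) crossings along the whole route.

Leg 1: +150.34° → +96.65°, shortest Δλ = -53.69° (west) — does not cross 180°.
Leg 2: +96.65° → +19.28°, shortest Δλ = -77.37° (west) — does not cross 180°.
Leg 3: +19.28° → +33.37°, shortest Δλ = 14.09° (east) — does not cross 180°.
Leg 4: +33.37° → +168.12°, shortest Δλ = 134.75° (east) — does not cross 180°.
Total crossings: 0.

0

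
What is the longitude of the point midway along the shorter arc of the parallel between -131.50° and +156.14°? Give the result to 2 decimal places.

-167.68°

Signed shortest Δλ from -131.50° to +156.14° is -72.36°.
Midpoint longitude = -131.50° + (-72.36°)/2 = -131.50° − 36.18° = -167.68°.
(The naïve average (-131.50 + +156.14)/2 = 12.32° is on the wrong side of the globe.)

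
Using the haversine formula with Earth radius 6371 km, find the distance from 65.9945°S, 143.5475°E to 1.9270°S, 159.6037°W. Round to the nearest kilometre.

Δλ = -159.6037 − 143.5475 = -303.1512°; wrapped into (−180°, 180°]: 56.8488°.
Δφ = -1.9270 − -65.9945 = 64.0675°.
a = sin²(Δφ/2) + cos φ₁ · cos φ₂ · sin²(Δλ/2) = 0.373468.
c = 2·atan2(√a, √(1−a)) = 1.31495 rad → d = 6371·c ≈ 8377.55 km.

8378 km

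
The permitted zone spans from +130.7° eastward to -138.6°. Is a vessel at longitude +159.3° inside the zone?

Yes

Band width going east from +130.7° to -138.6°: ((-138.6 − 130.7) mod 360) = 90.7°.
Offset of +159.3° east of the west edge: ((159.3 − 130.7) mod 360) = 28.6°.
28.6° ≤ 90.7° ⇒ inside.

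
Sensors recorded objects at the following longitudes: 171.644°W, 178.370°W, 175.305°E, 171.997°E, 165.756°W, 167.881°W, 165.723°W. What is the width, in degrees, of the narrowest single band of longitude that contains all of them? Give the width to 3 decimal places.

22.280°

Sort the longitudes: -178.370°, -171.644°, -167.881°, -165.756°, -165.723°, +171.997°, +175.305°.
Eastward gaps between consecutive values (wrapping around): 6.726°, 3.763°, 2.125°, 0.033°, 337.720°, 3.308°, 6.325°.
Largest gap = 337.720° ⇒ minimal covering band is its complement: 360° − 337.720° = 22.280°.
Band runs from +171.997° eastward to -165.723°, crossing the antimeridian.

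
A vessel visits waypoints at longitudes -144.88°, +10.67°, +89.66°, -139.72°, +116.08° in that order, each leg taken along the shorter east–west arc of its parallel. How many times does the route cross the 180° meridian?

Leg 1: -144.88° → +10.67°, shortest Δλ = 155.55° (east) — does not cross 180°.
Leg 2: +10.67° → +89.66°, shortest Δλ = 78.99° (east) — does not cross 180°.
Leg 3: +89.66° → -139.72°, shortest Δλ = 130.62° (east) — crosses 180°.
Leg 4: -139.72° → +116.08°, shortest Δλ = -104.2° (west) — crosses 180°.
Total crossings: 2.

2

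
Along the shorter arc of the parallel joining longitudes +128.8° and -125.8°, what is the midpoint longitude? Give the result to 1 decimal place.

Signed shortest Δλ from +128.8° to -125.8° is +105.4°.
Midpoint longitude = +128.8° + (+105.4°)/2 = +128.8° + 52.7° = +181.5°.
Normalise into (−180°, 180°]: -178.5°.
(The naïve average (+128.8 + -125.8)/2 = 1.5° is on the wrong side of the globe.)

-178.5°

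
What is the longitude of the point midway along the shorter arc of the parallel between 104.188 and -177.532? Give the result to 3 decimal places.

Signed shortest Δλ from +104.188° to -177.532° is +78.280°.
Midpoint longitude = +104.188° + (+78.280°)/2 = +104.188° + 39.140° = +143.328°.
(The naïve average (+104.188 + -177.532)/2 = -36.672° is on the wrong side of the globe.)

+143.328°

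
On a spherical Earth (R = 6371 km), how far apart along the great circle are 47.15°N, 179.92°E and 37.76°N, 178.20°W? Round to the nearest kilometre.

1055 km

Δλ = -178.20 − 179.92 = -358.12°; wrapped into (−180°, 180°]: 1.88°.
Δφ = 37.76 − 47.15 = -9.39°.
a = sin²(Δφ/2) + cos φ₁ · cos φ₂ · sin²(Δλ/2) = 0.006844.
c = 2·atan2(√a, √(1−a)) = 0.16565 rad → d = 6371·c ≈ 1055.36 km.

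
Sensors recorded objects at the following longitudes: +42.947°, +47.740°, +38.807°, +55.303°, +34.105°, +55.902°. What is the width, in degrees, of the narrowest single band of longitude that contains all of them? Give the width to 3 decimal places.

21.797°

Sort the longitudes: +34.105°, +38.807°, +42.947°, +47.740°, +55.303°, +55.902°.
Eastward gaps between consecutive values (wrapping around): 4.702°, 4.140°, 4.793°, 7.563°, 0.599°, 338.203°.
Largest gap = 338.203° ⇒ minimal covering band is its complement: 360° − 338.203° = 21.797°.
Band runs from +34.105° eastward to +55.902°.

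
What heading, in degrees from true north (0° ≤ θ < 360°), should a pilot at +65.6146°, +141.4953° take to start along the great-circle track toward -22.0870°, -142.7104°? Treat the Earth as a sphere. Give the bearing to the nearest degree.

112°

Δλ = -142.7104 − 141.4953 = -284.2057°; wrapped into (−180°, 180°]: 75.7943°.
θ = atan2( sin Δλ · cos φ₂ , cos φ₁ · sin φ₂ − sin φ₁ · cos φ₂ · cos Δλ )
  = atan2(0.89828, -0.36235) = 111.969° → normalised to [0°, 360°): 111.969°.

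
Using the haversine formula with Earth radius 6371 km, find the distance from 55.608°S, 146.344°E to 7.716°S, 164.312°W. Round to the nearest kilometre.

6851 km

Δλ = -164.312 − 146.344 = -310.656°; wrapped into (−180°, 180°]: 49.344°.
Δφ = -7.716 − -55.608 = 47.892°.
a = sin²(Δφ/2) + cos φ₁ · cos φ₂ · sin²(Δλ/2) = 0.262265.
c = 2·atan2(√a, √(1−a)) = 1.07530 rad → d = 6371·c ≈ 6850.72 km.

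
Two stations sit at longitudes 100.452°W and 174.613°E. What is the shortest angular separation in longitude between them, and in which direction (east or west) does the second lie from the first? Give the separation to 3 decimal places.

84.935° west

Raw difference: 174.613 − -100.452 = 275.065°.
Normalise into (−180°, 180°]: 275.065° − 360° = -84.935°.
Negative ⇒ the second point lies to the west; separation 84.935°.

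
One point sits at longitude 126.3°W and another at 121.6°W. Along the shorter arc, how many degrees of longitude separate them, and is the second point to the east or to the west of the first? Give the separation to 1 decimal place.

4.7° east

Raw difference: -121.6 − -126.3 = 4.7°.
Normalise into (−180°, 180°]: 4.7° stays 4.7°.
Positive ⇒ the second point lies to the east; separation 4.7°.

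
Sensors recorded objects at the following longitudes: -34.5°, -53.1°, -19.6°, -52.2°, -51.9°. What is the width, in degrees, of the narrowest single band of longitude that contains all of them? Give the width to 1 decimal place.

33.5°

Sort the longitudes: -53.1°, -52.2°, -51.9°, -34.5°, -19.6°.
Eastward gaps between consecutive values (wrapping around): 0.9°, 0.3°, 17.4°, 14.9°, 326.5°.
Largest gap = 326.5° ⇒ minimal covering band is its complement: 360° − 326.5° = 33.5°.
Band runs from -53.1° eastward to -19.6°.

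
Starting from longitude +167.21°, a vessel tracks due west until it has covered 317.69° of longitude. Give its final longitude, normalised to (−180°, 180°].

-150.48°

Start at +167.21°; shift −317.69° → -150.48°.
-150.48° already lies in (−180°, 180°].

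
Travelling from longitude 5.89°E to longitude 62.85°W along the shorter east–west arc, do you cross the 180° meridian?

No

Signed shortest Δλ = ((-62.85 − 5.89 + 180) mod 360) − 180 = -68.74°.
Going west by 68.74° from +5.89° reaches -62.85° without touching 180°.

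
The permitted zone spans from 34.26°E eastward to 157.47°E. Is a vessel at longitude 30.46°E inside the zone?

Band width going east from +34.26° to +157.47°: ((157.47 − 34.26) mod 360) = 123.21°.
Offset of +30.46° east of the west edge: ((30.46 − 34.26) mod 360) = 356.20°.
356.20° > 123.21° ⇒ outside.

No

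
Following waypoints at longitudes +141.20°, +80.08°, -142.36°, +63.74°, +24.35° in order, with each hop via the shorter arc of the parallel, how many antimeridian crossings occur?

Leg 1: +141.20° → +80.08°, shortest Δλ = -61.12° (west) — does not cross 180°.
Leg 2: +80.08° → -142.36°, shortest Δλ = 137.56° (east) — crosses 180°.
Leg 3: -142.36° → +63.74°, shortest Δλ = -153.9° (west) — crosses 180°.
Leg 4: +63.74° → +24.35°, shortest Δλ = -39.39° (west) — does not cross 180°.
Total crossings: 2.

2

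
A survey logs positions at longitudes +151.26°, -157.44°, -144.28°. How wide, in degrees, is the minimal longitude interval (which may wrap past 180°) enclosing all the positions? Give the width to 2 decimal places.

Sort the longitudes: -157.44°, -144.28°, +151.26°.
Eastward gaps between consecutive values (wrapping around): 13.16°, 295.54°, 51.30°.
Largest gap = 295.54° ⇒ minimal covering band is its complement: 360° − 295.54° = 64.46°.
Band runs from +151.26° eastward to -144.28°, crossing the antimeridian.

64.46°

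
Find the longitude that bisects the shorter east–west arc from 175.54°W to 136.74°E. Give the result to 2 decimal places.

Signed shortest Δλ from -175.54° to +136.74° is -47.72°.
Midpoint longitude = -175.54° + (-47.72°)/2 = -175.54° − 23.86° = -199.40°.
Normalise into (−180°, 180°]: +160.60°.
(The naïve average (-175.54 + +136.74)/2 = -19.4° is on the wrong side of the globe.)

160.60°E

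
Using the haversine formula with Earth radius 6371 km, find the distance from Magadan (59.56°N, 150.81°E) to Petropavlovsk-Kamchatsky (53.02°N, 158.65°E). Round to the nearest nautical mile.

Δλ = 158.65 − 150.81 = 7.84°.
Δφ = 53.02 − 59.56 = -6.54°.
a = sin²(Δφ/2) + cos φ₁ · cos φ₂ · sin²(Δλ/2) = 0.004678.
c = 2·atan2(√a, √(1−a)) = 0.13690 rad → d = 6371·c ≈ 872.18 km ≈ 470.94 nmi.

471 nmi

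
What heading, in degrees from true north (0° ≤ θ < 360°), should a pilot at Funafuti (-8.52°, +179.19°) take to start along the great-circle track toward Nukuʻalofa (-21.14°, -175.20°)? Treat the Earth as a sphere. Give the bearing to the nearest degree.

157°

Δλ = -175.20 − 179.19 = -354.39°; wrapped into (−180°, 180°]: 5.61°.
θ = atan2( sin Δλ · cos φ₂ , cos φ₁ · sin φ₂ − sin φ₁ · cos φ₂ · cos Δλ )
  = atan2(0.09118, -0.21915) = 157.410° → normalised to [0°, 360°): 157.410°.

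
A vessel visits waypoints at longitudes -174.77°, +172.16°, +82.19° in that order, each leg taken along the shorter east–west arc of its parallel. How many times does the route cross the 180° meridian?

1

Leg 1: -174.77° → +172.16°, shortest Δλ = -13.07° (west) — crosses 180°.
Leg 2: +172.16° → +82.19°, shortest Δλ = -89.97° (west) — does not cross 180°.
Total crossings: 1.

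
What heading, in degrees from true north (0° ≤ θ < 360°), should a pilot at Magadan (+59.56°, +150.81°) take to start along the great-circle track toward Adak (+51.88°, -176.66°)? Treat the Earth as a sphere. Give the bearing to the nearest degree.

99°

Δλ = -176.66 − 150.81 = -327.47°; wrapped into (−180°, 180°]: 32.53°.
θ = atan2( sin Δλ · cos φ₂ , cos φ₁ · sin φ₂ − sin φ₁ · cos φ₂ · cos Δλ )
  = atan2(0.33195, -0.05014) = 98.589° → normalised to [0°, 360°): 98.589°.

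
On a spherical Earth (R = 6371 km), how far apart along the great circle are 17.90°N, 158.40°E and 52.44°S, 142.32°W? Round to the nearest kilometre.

Δλ = -142.32 − 158.40 = -300.72°; wrapped into (−180°, 180°]: 59.28°.
Δφ = -52.44 − 17.90 = -70.34°.
a = sin²(Δφ/2) + cos φ₁ · cos φ₂ · sin²(Δλ/2) = 0.473657.
c = 2·atan2(√a, √(1−a)) = 1.51809 rad → d = 6371·c ≈ 9671.73 km.

9672 km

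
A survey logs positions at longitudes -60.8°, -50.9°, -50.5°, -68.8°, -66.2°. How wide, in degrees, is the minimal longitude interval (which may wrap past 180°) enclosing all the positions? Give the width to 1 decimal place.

Sort the longitudes: -68.8°, -66.2°, -60.8°, -50.9°, -50.5°.
Eastward gaps between consecutive values (wrapping around): 2.6°, 5.4°, 9.9°, 0.4°, 341.7°.
Largest gap = 341.7° ⇒ minimal covering band is its complement: 360° − 341.7° = 18.3°.
Band runs from -68.8° eastward to -50.5°.

18.3°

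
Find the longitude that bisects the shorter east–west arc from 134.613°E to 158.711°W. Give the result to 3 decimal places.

Signed shortest Δλ from +134.613° to -158.711° is +66.676°.
Midpoint longitude = +134.613° + (+66.676°)/2 = +134.613° + 33.338° = +167.951°.
(The naïve average (+134.613 + -158.711)/2 = -12.049° is on the wrong side of the globe.)

167.951°E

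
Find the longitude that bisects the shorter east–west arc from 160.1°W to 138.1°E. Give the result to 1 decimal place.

169.0°E

Signed shortest Δλ from -160.1° to +138.1° is -61.8°.
Midpoint longitude = -160.1° + (-61.8°)/2 = -160.1° − 30.9° = -191.0°.
Normalise into (−180°, 180°]: +169.0°.
(The naïve average (-160.1 + +138.1)/2 = -11.0° is on the wrong side of the globe.)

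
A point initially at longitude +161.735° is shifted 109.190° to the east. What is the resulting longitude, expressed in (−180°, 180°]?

-89.075°

Start at +161.735°; shift +109.190° → +270.925°.
+270.925° lies outside (−180°, 180°]; subtract 360° → -89.075°.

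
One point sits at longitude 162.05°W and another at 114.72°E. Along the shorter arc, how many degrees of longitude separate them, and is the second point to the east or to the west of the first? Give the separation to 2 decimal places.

Raw difference: 114.72 − -162.05 = 276.77°.
Normalise into (−180°, 180°]: 276.77° − 360° = -83.23°.
Negative ⇒ the second point lies to the west; separation 83.23°.

83.23° west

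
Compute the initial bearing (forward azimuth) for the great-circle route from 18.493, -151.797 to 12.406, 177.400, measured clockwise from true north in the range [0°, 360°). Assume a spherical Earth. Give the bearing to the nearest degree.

Δλ = 177.400 − -151.797 = 329.197°; wrapped into (−180°, 180°]: -30.803°.
θ = atan2( sin Δλ · cos φ₂ , cos φ₁ · sin φ₂ − sin φ₁ · cos φ₂ · cos Δλ )
  = atan2(-0.50013, -0.06234) = -97.105° → normalised to [0°, 360°): 262.895°.

263°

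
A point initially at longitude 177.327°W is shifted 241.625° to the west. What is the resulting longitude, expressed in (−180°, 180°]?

Start at -177.327°; shift −241.625° → -418.952°.
-418.952° lies outside (−180°, 180°]; add 360° → -58.952°.

58.952°W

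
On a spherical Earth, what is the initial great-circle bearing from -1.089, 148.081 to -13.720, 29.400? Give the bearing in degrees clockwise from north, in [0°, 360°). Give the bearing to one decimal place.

Δλ = 29.400 − 148.081 = -118.681°.
θ = atan2( sin Δλ · cos φ₂ , cos φ₁ · sin φ₂ − sin φ₁ · cos φ₂ · cos Δλ )
  = atan2(-0.85227, -0.24600) = -106.100° → normalised to [0°, 360°): 253.900°.

253.9°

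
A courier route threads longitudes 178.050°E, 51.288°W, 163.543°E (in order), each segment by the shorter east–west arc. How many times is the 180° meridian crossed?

2

Leg 1: +178.050° → -51.288°, shortest Δλ = 130.662° (east) — crosses 180°.
Leg 2: -51.288° → +163.543°, shortest Δλ = -145.169° (west) — crosses 180°.
Total crossings: 2.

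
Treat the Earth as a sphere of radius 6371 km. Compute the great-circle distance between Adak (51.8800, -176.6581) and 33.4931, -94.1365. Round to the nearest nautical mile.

Δλ = -94.1365 − -176.6581 = 82.5216°.
Δφ = 33.4931 − 51.8800 = -18.3869°.
a = sin²(Δφ/2) + cos φ₁ · cos φ₂ · sin²(Δλ/2) = 0.249428.
c = 2·atan2(√a, √(1−a)) = 1.04588 rad → d = 6371·c ≈ 6663.28 km ≈ 3597.88 nmi.

3598 nmi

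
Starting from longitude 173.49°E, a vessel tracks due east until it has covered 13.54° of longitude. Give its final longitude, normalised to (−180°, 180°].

Start at +173.49°; shift +13.54° → +187.03°.
+187.03° lies outside (−180°, 180°]; subtract 360° → -172.97°.

172.97°W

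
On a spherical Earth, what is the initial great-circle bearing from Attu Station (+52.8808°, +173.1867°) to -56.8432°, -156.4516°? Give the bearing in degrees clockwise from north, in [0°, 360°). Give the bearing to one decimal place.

162.6°

Δλ = -156.4516 − 173.1867 = -329.6383°; wrapped into (−180°, 180°]: 30.3617°.
θ = atan2( sin Δλ · cos φ₂ , cos φ₁ · sin φ₂ − sin φ₁ · cos φ₂ · cos Δλ )
  = atan2(0.27645, -0.88152) = 162.588° → normalised to [0°, 360°): 162.588°.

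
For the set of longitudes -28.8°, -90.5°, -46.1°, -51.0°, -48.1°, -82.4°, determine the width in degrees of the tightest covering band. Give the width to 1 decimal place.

61.7°

Sort the longitudes: -90.5°, -82.4°, -51.0°, -48.1°, -46.1°, -28.8°.
Eastward gaps between consecutive values (wrapping around): 8.1°, 31.4°, 2.9°, 2.0°, 17.3°, 298.3°.
Largest gap = 298.3° ⇒ minimal covering band is its complement: 360° − 298.3° = 61.7°.
Band runs from -90.5° eastward to -28.8°.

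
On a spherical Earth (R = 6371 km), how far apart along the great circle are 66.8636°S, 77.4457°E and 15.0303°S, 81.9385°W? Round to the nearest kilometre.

10753 km

Δλ = -81.9385 − 77.4457 = -159.3842°.
Δφ = -15.0303 − -66.8636 = 51.8333°.
a = sin²(Δφ/2) + cos φ₁ · cos φ₂ · sin²(Δλ/2) = 0.558353.
c = 2·atan2(√a, √(1−a)) = 1.68777 rad → d = 6371·c ≈ 10752.77 km.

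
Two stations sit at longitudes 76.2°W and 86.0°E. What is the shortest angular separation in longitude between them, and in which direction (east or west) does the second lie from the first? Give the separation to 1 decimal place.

Raw difference: 86.0 − -76.2 = 162.2°.
Normalise into (−180°, 180°]: 162.2° stays 162.2°.
Positive ⇒ the second point lies to the east; separation 162.2°.

162.2° east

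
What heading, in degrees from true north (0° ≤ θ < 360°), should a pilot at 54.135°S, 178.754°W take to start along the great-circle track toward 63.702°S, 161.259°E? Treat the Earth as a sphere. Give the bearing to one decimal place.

218.9°

Δλ = 161.259 − -178.754 = 340.013°; wrapped into (−180°, 180°]: -19.987°.
θ = atan2( sin Δλ · cos φ₂ , cos φ₁ · sin φ₂ − sin φ₁ · cos φ₂ · cos Δλ )
  = atan2(-0.15143, -0.18783) = -141.123° → normalised to [0°, 360°): 218.877°.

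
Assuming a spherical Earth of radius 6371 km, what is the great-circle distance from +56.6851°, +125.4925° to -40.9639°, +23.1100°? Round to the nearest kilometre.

Δλ = 23.1100 − 125.4925 = -102.3825°.
Δφ = -40.9639 − 56.6851 = -97.6490°.
a = sin²(Δφ/2) + cos φ₁ · cos φ₂ · sin²(Δλ/2) = 0.818392.
c = 2·atan2(√a, √(1−a)) = 2.26112 rad → d = 6371·c ≈ 14405.57 km.

14406 km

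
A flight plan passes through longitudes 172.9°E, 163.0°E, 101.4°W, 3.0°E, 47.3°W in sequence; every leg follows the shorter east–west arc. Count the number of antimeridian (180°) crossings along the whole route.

1

Leg 1: +172.9° → +163.0°, shortest Δλ = -9.9° (west) — does not cross 180°.
Leg 2: +163.0° → -101.4°, shortest Δλ = 95.6° (east) — crosses 180°.
Leg 3: -101.4° → +3.0°, shortest Δλ = 104.4° (east) — does not cross 180°.
Leg 4: +3.0° → -47.3°, shortest Δλ = -50.3° (west) — does not cross 180°.
Total crossings: 1.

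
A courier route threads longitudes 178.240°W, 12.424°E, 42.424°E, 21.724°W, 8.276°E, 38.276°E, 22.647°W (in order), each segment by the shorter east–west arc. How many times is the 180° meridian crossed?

Leg 1: -178.240° → +12.424°, shortest Δλ = -169.336° (west) — crosses 180°.
Leg 2: +12.424° → +42.424°, shortest Δλ = 30.0° (east) — does not cross 180°.
Leg 3: +42.424° → -21.724°, shortest Δλ = -64.148° (west) — does not cross 180°.
Leg 4: -21.724° → +8.276°, shortest Δλ = 30.0° (east) — does not cross 180°.
Leg 5: +8.276° → +38.276°, shortest Δλ = 30.0° (east) — does not cross 180°.
Leg 6: +38.276° → -22.647°, shortest Δλ = -60.923° (west) — does not cross 180°.
Total crossings: 1.

1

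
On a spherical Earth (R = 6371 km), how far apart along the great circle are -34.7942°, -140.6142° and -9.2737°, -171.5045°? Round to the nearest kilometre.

4231 km

Δλ = -171.5045 − -140.6142 = -30.8903°.
Δφ = -9.2737 − -34.7942 = 25.5205°.
a = sin²(Δφ/2) + cos φ₁ · cos φ₂ · sin²(Δλ/2) = 0.106267.
c = 2·atan2(√a, √(1−a)) = 0.66411 rad → d = 6371·c ≈ 4231.03 km.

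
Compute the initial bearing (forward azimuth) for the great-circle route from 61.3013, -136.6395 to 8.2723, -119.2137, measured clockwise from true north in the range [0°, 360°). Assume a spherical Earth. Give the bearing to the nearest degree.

Δλ = -119.2137 − -136.6395 = 17.4258°.
θ = atan2( sin Δλ · cos φ₂ , cos φ₁ · sin φ₂ − sin φ₁ · cos φ₂ · cos Δλ )
  = atan2(0.29635, -0.75910) = 158.674° → normalised to [0°, 360°): 158.674°.

159°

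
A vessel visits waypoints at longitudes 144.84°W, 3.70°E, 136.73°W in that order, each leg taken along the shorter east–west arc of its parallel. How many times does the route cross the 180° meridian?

0

Leg 1: -144.84° → +3.70°, shortest Δλ = 148.54° (east) — does not cross 180°.
Leg 2: +3.70° → -136.73°, shortest Δλ = -140.43° (west) — does not cross 180°.
Total crossings: 0.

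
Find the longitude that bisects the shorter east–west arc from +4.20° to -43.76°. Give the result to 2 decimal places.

Signed shortest Δλ from +4.20° to -43.76° is -47.96°.
Midpoint longitude = +4.20° + (-47.96°)/2 = +4.20° − 23.98° = -19.78°.

-19.78°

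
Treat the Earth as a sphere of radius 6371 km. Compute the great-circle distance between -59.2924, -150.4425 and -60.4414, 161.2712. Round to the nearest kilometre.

2638 km

Δλ = 161.2712 − -150.4425 = 311.7137°; wrapped into (−180°, 180°]: -48.2863°.
Δφ = -60.4414 − -59.2924 = -1.1490°.
a = sin²(Δφ/2) + cos φ₁ · cos φ₂ · sin²(Δλ/2) = 0.042245.
c = 2·atan2(√a, √(1−a)) = 0.41402 rad → d = 6371·c ≈ 2637.73 km.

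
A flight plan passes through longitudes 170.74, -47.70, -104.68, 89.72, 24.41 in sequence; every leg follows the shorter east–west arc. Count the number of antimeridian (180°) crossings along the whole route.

Leg 1: +170.74° → -47.70°, shortest Δλ = 141.56° (east) — crosses 180°.
Leg 2: -47.70° → -104.68°, shortest Δλ = -56.98° (west) — does not cross 180°.
Leg 3: -104.68° → +89.72°, shortest Δλ = -165.6° (west) — crosses 180°.
Leg 4: +89.72° → +24.41°, shortest Δλ = -65.31° (west) — does not cross 180°.
Total crossings: 2.

2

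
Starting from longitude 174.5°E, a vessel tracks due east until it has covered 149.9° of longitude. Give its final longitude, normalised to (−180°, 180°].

Start at +174.5°; shift +149.9° → +324.4°.
+324.4° lies outside (−180°, 180°]; subtract 360° → -35.6°.

35.6°W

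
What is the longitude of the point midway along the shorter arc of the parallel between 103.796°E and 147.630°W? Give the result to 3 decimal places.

158.083°E

Signed shortest Δλ from +103.796° to -147.630° is +108.574°.
Midpoint longitude = +103.796° + (+108.574°)/2 = +103.796° + 54.287° = +158.083°.
(The naïve average (+103.796 + -147.630)/2 = -21.917° is on the wrong side of the globe.)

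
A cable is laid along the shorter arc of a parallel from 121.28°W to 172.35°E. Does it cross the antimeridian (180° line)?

Yes

Naïve |172.35 − -121.28| = 293.63° > 180°, so the shorter arc goes the other way round — across 180°.
Signed shortest Δλ = ((172.35 − -121.28 + 180) mod 360) − 180 = -66.37°.
Going west by 66.37° from -121.28° passes through 180° before reaching +172.35°.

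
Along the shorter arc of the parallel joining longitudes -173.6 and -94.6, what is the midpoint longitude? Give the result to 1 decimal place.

-134.1°

Signed shortest Δλ from -173.6° to -94.6° is +79.0°.
Midpoint longitude = -173.6° + (+79.0°)/2 = -173.6° + 39.5° = -134.1°.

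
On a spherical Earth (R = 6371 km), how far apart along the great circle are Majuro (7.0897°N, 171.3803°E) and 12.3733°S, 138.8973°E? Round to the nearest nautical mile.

Δλ = 138.8973 − 171.3803 = -32.4830°.
Δφ = -12.3733 − 7.0897 = -19.4630°.
a = sin²(Δφ/2) + cos φ₁ · cos φ₂ · sin²(Δλ/2) = 0.104395.
c = 2·atan2(√a, √(1−a)) = 0.65801 rad → d = 6371·c ≈ 4192.19 km ≈ 2263.60 nmi.

2264 nmi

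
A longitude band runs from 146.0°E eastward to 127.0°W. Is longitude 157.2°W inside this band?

Band width going east from +146.0° to -127.0°: ((-127.0 − 146.0) mod 360) = 87.0°.
Offset of -157.2° east of the west edge: ((-157.2 − 146.0) mod 360) = 56.8°.
56.8° ≤ 87.0° ⇒ inside.

Yes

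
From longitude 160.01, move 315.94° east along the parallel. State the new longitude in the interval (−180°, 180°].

Start at +160.01°; shift +315.94° → +475.95°.
+475.95° lies outside (−180°, 180°]; subtract 360° → +115.95°.

+115.95°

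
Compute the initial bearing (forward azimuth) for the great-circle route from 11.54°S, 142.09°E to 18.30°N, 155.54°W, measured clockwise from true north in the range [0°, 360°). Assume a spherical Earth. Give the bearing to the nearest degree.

Δλ = -155.54 − 142.09 = -297.63°; wrapped into (−180°, 180°]: 62.37°.
θ = atan2( sin Δλ · cos φ₂ , cos φ₁ · sin φ₂ − sin φ₁ · cos φ₂ · cos Δλ )
  = atan2(0.84115, 0.39573) = 64.805° → normalised to [0°, 360°): 64.805°.

65°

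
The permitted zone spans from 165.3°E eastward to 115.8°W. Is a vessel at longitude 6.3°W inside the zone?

No

Band width going east from +165.3° to -115.8°: ((-115.8 − 165.3) mod 360) = 78.9°.
Offset of -6.3° east of the west edge: ((-6.3 − 165.3) mod 360) = 188.4°.
188.4° > 78.9° ⇒ outside.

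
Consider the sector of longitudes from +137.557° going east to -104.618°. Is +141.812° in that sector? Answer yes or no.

Yes

Band width going east from +137.557° to -104.618°: ((-104.618 − 137.557) mod 360) = 117.825°.
Offset of +141.812° east of the west edge: ((141.812 − 137.557) mod 360) = 4.255°.
4.255° ≤ 117.825° ⇒ inside.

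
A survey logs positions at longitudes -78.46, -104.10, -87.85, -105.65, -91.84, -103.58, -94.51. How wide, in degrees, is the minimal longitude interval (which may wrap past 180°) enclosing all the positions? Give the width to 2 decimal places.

27.19°

Sort the longitudes: -105.65°, -104.10°, -103.58°, -94.51°, -91.84°, -87.85°, -78.46°.
Eastward gaps between consecutive values (wrapping around): 1.55°, 0.52°, 9.07°, 2.67°, 3.99°, 9.39°, 332.81°.
Largest gap = 332.81° ⇒ minimal covering band is its complement: 360° − 332.81° = 27.19°.
Band runs from -105.65° eastward to -78.46°.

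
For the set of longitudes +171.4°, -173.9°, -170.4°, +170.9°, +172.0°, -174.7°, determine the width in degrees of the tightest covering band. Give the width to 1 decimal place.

18.7°

Sort the longitudes: -174.7°, -173.9°, -170.4°, +170.9°, +171.4°, +172.0°.
Eastward gaps between consecutive values (wrapping around): 0.8°, 3.5°, 341.3°, 0.5°, 0.6°, 13.3°.
Largest gap = 341.3° ⇒ minimal covering band is its complement: 360° − 341.3° = 18.7°.
Band runs from +170.9° eastward to -170.4°, crossing the antimeridian.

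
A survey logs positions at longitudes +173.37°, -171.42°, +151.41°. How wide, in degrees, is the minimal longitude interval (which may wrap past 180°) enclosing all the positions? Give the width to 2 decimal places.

37.17°

Sort the longitudes: -171.42°, +151.41°, +173.37°.
Eastward gaps between consecutive values (wrapping around): 322.83°, 21.96°, 15.21°.
Largest gap = 322.83° ⇒ minimal covering band is its complement: 360° − 322.83° = 37.17°.
Band runs from +151.41° eastward to -171.42°, crossing the antimeridian.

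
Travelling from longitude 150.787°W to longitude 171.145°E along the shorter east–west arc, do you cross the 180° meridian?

Naïve |171.145 − -150.787| = 321.932° > 180°, so the shorter arc goes the other way round — across 180°.
Signed shortest Δλ = ((171.145 − -150.787 + 180) mod 360) − 180 = -38.068°.
Going west by 38.068° from -150.787° passes through 180° before reaching +171.145°.

Yes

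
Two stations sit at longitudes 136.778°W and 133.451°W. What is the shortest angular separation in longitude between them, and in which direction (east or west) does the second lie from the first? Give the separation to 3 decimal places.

3.327° east

Raw difference: -133.451 − -136.778 = 3.327°.
Normalise into (−180°, 180°]: 3.327° stays 3.327°.
Positive ⇒ the second point lies to the east; separation 3.327°.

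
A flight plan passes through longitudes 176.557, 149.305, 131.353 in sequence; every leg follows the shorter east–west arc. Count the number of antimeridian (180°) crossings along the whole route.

0

Leg 1: +176.557° → +149.305°, shortest Δλ = -27.252° (west) — does not cross 180°.
Leg 2: +149.305° → +131.353°, shortest Δλ = -17.952° (west) — does not cross 180°.
Total crossings: 0.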